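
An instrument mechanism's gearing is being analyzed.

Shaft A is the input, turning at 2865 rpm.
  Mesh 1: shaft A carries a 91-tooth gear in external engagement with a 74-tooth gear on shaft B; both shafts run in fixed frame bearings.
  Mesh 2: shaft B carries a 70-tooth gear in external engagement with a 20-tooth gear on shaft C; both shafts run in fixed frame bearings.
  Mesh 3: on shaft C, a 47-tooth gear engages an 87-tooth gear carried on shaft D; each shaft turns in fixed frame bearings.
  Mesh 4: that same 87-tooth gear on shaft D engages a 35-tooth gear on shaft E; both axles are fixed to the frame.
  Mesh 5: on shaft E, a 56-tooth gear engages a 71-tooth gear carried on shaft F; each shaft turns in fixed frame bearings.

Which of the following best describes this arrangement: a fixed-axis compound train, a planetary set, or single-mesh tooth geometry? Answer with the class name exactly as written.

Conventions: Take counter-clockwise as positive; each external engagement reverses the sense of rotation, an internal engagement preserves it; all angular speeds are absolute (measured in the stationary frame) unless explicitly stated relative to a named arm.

class = fixed-axis compound train [5 meshes; 5 ratios multiply, 5 sense flips]
classification: fixed-axis compound train

fixed-axis compound train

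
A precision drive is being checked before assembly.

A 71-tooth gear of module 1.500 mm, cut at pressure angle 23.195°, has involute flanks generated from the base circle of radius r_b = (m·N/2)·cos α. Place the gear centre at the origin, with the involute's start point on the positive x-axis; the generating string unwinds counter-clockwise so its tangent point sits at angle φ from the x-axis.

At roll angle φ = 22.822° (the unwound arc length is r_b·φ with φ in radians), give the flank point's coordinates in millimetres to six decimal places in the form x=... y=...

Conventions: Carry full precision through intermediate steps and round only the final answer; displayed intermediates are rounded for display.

topology: single-mesh involute geometry — m = 1.500, N = 71
pitch radius r_p = m·N/2 = 1.500·71/2 = 53.250000
base radius r_b = r_p·cos α = 53.250000·cos 23.195° = 48.945787
roll angle φ = 22.822° = 0.39831904 rad
x = r_b·(cos φ + φ·sin φ) = 52.675951
y = r_b·(sin φ − φ·cos φ) = 1.014802

x=52.675951 y=1.014802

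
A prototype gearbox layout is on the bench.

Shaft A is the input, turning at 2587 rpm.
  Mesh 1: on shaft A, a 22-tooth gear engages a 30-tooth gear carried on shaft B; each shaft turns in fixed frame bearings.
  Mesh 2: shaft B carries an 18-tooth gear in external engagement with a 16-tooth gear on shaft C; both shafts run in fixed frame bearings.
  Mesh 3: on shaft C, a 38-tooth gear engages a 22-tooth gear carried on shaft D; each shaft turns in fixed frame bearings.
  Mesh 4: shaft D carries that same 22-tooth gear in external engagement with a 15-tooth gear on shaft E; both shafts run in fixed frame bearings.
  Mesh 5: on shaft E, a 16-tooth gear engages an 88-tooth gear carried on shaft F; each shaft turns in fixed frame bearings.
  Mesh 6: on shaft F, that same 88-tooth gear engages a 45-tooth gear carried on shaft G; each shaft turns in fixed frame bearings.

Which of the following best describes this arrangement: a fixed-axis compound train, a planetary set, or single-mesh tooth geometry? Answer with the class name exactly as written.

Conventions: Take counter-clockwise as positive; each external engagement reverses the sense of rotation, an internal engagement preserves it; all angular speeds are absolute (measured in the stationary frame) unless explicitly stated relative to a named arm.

6-mesh fixed-axis compound train (all bearings frame-fixed)
classification: fixed-axis compound train

fixed-axis compound train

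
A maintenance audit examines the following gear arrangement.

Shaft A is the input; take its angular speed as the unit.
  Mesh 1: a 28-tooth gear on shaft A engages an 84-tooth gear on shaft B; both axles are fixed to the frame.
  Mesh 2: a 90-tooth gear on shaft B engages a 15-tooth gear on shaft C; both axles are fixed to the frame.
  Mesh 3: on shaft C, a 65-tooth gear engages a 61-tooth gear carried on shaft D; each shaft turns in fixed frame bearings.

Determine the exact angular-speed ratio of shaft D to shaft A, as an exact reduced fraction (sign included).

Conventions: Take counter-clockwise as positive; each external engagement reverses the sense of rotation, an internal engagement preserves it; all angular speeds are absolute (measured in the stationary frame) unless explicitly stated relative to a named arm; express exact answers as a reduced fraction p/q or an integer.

-130/61

class = fixed-axis compound train [3 meshes; 3 ratios multiply, 3 sense flips]
mesh 1 [28T→84T]: running ratio 1/3, sense −
mesh 2 [90T→15T]: running ratio 2, sense +
mesh 3 [65T→61T]: running ratio 130/61, sense −
ω_out/ω_in = -130/61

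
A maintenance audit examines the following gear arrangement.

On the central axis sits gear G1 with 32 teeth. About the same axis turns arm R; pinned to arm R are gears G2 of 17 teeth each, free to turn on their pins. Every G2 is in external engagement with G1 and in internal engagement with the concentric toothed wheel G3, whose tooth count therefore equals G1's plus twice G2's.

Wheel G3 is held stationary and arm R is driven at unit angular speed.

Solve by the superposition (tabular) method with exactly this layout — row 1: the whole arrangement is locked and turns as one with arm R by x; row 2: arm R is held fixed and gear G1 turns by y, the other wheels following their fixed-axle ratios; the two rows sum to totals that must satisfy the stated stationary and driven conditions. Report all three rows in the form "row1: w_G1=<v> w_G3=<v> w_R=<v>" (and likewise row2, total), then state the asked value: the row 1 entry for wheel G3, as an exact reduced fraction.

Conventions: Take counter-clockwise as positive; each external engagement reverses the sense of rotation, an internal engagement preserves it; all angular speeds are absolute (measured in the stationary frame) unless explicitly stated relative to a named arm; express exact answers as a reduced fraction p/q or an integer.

row1: w_G1=1 w_G3=1 w_R=1
row2: w_G1=33/16 w_G3=-1 w_R=0
total: w_G1=49/16 w_G3=0 w_R=1
asked value: 1

class = planetary set [G3 = 32+2·17 = 66; Willis about the carrier]
row 1 (train locked, turned with arm): all members turn x
row 2 (arm held, sun turns y): ω_ring = −(32/66)·y, ω_arm = 0
boundary: total ω_ring = x − (32/66)·y = 0 and total ω_arm = x = 1  ⇒  y = 33/16, x = 1
row 2 ring = −(32/66)·33/16 = -1
totals (row 1 + row 2): sun 1 + 33/16 = 49/16, ring 1 + (-1) = 0, arm 1 + 0 = 1
asked cell (row1, ring) = 1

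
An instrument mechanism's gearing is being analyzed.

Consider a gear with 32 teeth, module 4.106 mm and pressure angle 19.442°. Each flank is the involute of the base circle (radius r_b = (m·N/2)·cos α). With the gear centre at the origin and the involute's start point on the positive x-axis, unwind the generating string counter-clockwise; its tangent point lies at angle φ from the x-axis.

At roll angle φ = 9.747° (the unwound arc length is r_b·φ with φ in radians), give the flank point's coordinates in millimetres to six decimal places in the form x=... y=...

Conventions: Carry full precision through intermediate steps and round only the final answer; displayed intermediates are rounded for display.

topology: single-mesh involute geometry — m = 4.106, N = 32
pitch radius r_p = m·N/2 = 4.106·32/2 = 65.696000
base radius r_b = r_p·cos α = 65.696000·cos 19.442° = 61.949943
roll angle φ = 9.747° = 0.17011724 rad
x = r_b·(cos φ + φ·sin φ) = 62.839880
y = r_b·(sin φ − φ·cos φ) = 0.101369

x=62.839880 y=0.101369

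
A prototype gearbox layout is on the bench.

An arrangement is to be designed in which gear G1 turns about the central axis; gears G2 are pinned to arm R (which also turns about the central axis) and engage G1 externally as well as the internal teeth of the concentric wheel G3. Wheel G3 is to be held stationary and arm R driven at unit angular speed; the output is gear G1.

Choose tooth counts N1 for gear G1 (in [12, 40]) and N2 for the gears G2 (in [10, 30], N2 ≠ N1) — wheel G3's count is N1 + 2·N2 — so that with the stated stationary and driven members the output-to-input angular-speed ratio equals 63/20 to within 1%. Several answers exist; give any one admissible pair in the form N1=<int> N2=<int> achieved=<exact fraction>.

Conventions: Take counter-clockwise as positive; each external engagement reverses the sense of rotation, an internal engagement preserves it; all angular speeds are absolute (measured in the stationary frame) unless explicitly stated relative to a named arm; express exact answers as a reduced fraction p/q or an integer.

N1=40 N2=23 achieved=63/20

topology: planetary set — design target 63/20, arm = carrier (Willis)
Willis with ω_ring = 0: ω_sun/ω_arm = (N1+N3)/N1; set equal to 63/20  ⇒  N3/N1 = 63/20 − 1 = 43/20
N3 = N1 + 2·N2  ⇒  N2/N1 = (N3/N1 − 1)/2 = (43/20 − 1)/2 = 23/40
smallest multiple with N1 ≥ 12 and N2 ≥ 10: k = 1  ⇒  N1 = 1·40 = 40, N2 = 1·23 = 23 (N1 ≤ 40, N2 ≤ 30, N2 ≠ N1 ✓), N3 = 40 + 2·23 = 86
check: (N1+N3)/N1 with N1 = 40, N3 = 86 gives 63/20; |achieved − target| = 0 ≤ 63/2000 ✓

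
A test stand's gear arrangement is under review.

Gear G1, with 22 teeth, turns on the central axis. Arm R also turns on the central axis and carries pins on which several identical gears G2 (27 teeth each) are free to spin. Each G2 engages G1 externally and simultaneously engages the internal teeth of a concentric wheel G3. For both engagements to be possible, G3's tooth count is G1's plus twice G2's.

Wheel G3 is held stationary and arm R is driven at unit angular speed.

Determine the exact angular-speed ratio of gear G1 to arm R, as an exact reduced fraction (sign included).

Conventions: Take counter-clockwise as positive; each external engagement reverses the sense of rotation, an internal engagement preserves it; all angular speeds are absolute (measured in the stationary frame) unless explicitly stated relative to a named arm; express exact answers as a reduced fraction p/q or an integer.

49/11

recognized (axles ride arm R): planetary set, 22/27/76 teeth
ring teeth: 22 + 2·27 = 76
22(ω_sun−ω_arm) = −76(ω_ring−ω_arm),  ω_ring = 0, ω_arm = 1
ω_sun = 1 − (76/22)(0−1) = 49/11
ω_out/ω_in = 49/11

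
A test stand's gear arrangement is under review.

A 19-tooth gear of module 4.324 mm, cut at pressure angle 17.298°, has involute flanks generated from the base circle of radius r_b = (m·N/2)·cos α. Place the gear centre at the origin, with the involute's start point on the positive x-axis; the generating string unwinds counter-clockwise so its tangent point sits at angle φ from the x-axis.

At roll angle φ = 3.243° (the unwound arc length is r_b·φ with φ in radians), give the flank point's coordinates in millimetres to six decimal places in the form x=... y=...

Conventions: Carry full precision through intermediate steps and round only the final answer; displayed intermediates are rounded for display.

recognized (one wheel, involute flank): single-mesh tooth geometry, m = 4.324, N = 19
pitch radius r_p = m·N/2 = 4.324·19/2 = 41.078000
base radius r_b = r_p·cos α = 41.078000·cos 17.298° = 39.220091
roll angle φ = 3.243° = 0.05660103 rad
x = r_b·(cos φ + φ·sin φ) = 39.282864
y = r_b·(sin φ − φ·cos φ) = 0.002370

x=39.282864 y=0.002370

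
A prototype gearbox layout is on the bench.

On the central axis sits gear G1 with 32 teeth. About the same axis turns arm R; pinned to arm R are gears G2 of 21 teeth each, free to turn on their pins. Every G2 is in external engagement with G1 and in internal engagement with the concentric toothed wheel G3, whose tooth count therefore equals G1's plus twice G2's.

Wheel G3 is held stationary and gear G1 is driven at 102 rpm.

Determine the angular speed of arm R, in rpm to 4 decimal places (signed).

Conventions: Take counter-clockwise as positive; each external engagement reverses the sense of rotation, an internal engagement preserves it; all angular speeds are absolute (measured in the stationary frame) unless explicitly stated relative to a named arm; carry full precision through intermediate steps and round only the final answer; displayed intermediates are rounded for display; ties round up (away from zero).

+30.7925 rpm

class = planetary set [G3 = 32+2·21 = 74; Willis about the carrier]
normalise by the input: solve with ω_sun = 1, then scale by 102 rpm
ring teeth: 32 + 2·21 = 74
32(ω_sun−ω_arm) = −74(ω_ring−ω_arm),  ω_ring = 0, ω_sun = 1
32(1−ω_arm) = −74(0−ω_arm)  ⇒  106·ω_arm = 32  ⇒  ω_arm = 16/53
scale: ω_arm = 16/53 × 102 rpm = +30.7925 rpm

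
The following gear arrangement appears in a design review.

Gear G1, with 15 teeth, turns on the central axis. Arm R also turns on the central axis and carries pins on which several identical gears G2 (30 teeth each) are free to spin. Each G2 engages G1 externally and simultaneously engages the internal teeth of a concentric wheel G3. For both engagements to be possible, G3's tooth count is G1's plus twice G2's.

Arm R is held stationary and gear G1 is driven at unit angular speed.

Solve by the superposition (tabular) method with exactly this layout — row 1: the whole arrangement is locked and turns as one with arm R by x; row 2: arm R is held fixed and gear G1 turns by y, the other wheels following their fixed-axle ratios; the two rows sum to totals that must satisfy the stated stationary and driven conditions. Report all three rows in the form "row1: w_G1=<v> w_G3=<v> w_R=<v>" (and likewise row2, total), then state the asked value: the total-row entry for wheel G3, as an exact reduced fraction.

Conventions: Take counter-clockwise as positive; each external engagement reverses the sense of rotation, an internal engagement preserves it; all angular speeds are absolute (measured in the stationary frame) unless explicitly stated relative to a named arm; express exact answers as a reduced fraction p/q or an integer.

row1: w_G1=0 w_G3=0 w_R=0
row2: w_G1=1 w_G3=-1/5 w_R=0
total: w_G1=1 w_G3=-1/5 w_R=0
asked value: -1/5

planetary set (15T centre, 30T on arm, 75T internal) — Willis relation
row 1: whole set turns with the arm by x
superposition row 2 [arm held]: sun y, ring −(15/75)·y, arm 0
boundary: total ω_arm = x = 0 and total ω_sun = x + y = 1  ⇒  y = 1, x = 0
row 2 ring = −(15/75)·1 = -1/5
totals (row 1 + row 2): sun 0 + 1 = 1, ring 0 + (-1/5) = -1/5, arm 0 + 0 = 0
asked cell (total, ring) = -1/5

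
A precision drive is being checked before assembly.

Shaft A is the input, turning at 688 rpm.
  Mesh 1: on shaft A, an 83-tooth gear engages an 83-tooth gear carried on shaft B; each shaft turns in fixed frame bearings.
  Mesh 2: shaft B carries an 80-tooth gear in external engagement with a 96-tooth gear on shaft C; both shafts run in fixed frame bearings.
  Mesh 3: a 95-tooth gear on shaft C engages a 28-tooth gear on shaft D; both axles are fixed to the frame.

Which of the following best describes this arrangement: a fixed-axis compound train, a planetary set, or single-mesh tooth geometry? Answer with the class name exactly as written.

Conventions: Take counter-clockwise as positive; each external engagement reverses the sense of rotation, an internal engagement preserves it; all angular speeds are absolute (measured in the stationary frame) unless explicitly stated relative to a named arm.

fixed-axis compound train

3-mesh fixed-axis compound train (all bearings frame-fixed)
classification: fixed-axis compound train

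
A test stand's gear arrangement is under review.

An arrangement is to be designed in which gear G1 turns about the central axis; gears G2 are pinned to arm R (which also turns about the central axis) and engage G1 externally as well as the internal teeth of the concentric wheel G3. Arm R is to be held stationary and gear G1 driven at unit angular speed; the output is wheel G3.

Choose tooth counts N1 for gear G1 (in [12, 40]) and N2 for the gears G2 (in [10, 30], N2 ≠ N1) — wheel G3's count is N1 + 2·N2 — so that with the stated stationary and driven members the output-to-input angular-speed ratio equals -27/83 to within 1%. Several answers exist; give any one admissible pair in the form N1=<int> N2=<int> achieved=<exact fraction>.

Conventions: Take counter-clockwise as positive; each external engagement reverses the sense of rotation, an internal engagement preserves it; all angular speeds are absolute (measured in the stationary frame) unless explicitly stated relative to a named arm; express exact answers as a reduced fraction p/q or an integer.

N1=27 N2=28 achieved=-27/83

planetary set to be sized for -27/83 (Willis relation)
Willis with ω_arm = 0: ω_ring/ω_sun = −N1/N3; set equal to -27/83  ⇒  N3/N1 = −1/(-27/83) = 83/27
N3 = N1 + 2·N2  ⇒  N2/N1 = (N3/N1 − 1)/2 = (83/27 − 1)/2 = 28/27
smallest multiple with N1 ≥ 12 and N2 ≥ 10: k = 1  ⇒  N1 = 1·27 = 27, N2 = 1·28 = 28 (N1 ≤ 40, N2 ≤ 30, N2 ≠ N1 ✓), N3 = 27 + 2·28 = 83
check: −N1/N3 with N1 = 27, N3 = 83 gives -27/83; |achieved − target| = 0 ≤ 27/8300 ✓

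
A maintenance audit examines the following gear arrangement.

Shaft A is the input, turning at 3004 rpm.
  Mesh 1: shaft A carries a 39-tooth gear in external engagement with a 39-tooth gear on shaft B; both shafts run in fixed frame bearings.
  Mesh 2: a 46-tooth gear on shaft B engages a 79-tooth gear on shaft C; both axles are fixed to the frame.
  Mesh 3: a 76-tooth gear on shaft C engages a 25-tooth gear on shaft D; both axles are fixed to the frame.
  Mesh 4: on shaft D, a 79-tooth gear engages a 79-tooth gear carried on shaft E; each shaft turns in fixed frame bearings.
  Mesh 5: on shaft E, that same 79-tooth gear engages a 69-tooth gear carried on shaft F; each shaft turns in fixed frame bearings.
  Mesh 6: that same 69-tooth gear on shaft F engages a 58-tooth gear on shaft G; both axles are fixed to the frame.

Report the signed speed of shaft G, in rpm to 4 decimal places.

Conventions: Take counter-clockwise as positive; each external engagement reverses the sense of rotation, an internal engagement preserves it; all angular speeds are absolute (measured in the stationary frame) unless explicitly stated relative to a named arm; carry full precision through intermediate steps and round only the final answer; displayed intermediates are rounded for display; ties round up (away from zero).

topology: fixed-axis compound train — 6 meshes, A→G
mesh 1 [39T→39T]: ω = 3004.0000×39/39 = 3004.0000 rpm, sense flips to −
mesh 2 [46T→79T]: ω = 3004.0000×46/79 = 1749.1646 rpm, sense flips to +
mesh 3 [76T→25T]: ω = 1749.1646×76/25 = 5317.4603 rpm, sense flips to −
mesh 4 [79T→79T]: ω = 5317.4603×79/79 = 5317.4603 rpm, sense flips to +
mesh 5 [79T→69T]: ω = 5317.4603×79/69 = 6088.1067 rpm, sense flips to −
mesh 6 [69T→58T]: ω = 6088.1067×69/58 = 7242.7476 rpm, sense flips to +
signed output speed = +7242.7476 rpm

+7242.7476 rpm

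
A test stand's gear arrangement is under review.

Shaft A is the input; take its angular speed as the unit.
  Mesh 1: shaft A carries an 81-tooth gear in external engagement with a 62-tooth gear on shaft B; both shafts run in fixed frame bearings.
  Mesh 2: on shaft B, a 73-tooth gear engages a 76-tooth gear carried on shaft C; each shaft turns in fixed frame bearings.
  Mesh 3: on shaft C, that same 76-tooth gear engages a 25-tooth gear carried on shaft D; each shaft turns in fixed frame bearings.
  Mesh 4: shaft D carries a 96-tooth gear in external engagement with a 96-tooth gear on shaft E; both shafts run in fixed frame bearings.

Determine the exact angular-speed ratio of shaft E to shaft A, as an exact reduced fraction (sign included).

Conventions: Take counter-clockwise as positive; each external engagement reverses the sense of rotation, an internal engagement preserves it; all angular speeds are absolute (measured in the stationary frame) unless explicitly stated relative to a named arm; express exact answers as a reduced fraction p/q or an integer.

5913/1550

class = fixed-axis compound train [4 meshes; 4 ratios multiply, 4 sense flips]
mesh 1 [81T→62T]: running ratio 81/62, sense −
mesh 2 [73T→76T]: running ratio 5913/4712, sense +
mesh 3 [76T→25T]: running ratio 5913/1550, sense −
mesh 4 [96T→96T]: running ratio 5913/1550, sense +
ω_out/ω_in = 5913/1550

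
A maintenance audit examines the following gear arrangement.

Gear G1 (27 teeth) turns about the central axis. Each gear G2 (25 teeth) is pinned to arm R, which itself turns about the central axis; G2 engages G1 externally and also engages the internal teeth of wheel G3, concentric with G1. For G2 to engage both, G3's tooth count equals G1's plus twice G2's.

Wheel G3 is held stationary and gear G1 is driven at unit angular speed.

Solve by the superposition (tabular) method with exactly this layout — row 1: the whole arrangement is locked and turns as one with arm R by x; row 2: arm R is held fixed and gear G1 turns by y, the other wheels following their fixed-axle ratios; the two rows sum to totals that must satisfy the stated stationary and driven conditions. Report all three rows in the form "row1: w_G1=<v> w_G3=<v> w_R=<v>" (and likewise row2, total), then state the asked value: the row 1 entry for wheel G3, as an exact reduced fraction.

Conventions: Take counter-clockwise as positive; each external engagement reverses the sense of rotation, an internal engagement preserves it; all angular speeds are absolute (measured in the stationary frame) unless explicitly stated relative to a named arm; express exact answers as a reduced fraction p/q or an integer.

recognized (axles ride arm R): planetary set, 27/25/77 teeth
row 1 (train locked, turned with arm): all members turn x
superposition row 2 [arm held]: sun y, ring −(27/77)·y, arm 0
boundary: total ω_ring = x − (27/77)·y = 0 and total ω_sun = x + y = 1  ⇒  y = 77/104, x = 27/104
row 2 ring = −(27/77)·77/104 = -27/104
totals (row 1 + row 2): sun 27/104 + 77/104 = 1, ring 27/104 + (-27/104) = 0, arm 27/104 + 0 = 27/104
asked cell (row1, ring) = 27/104

row1: w_G1=27/104 w_G3=27/104 w_R=27/104
row2: w_G1=77/104 w_G3=-27/104 w_R=0
total: w_G1=1 w_G3=0 w_R=27/104
asked value: 27/104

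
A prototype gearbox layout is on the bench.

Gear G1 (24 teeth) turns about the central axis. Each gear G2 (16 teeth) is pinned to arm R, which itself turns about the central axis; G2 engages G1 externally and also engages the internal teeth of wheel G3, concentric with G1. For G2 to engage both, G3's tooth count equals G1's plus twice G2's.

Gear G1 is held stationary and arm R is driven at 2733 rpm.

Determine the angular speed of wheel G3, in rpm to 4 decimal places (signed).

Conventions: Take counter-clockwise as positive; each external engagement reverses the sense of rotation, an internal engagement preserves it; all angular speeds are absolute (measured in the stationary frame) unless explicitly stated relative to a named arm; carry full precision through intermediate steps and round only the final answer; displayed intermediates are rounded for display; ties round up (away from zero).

+3904.2857 rpm

recognized (axles ride arm R): planetary set, 24/16/56 teeth
normalise by the input: solve with ω_arm = 1, then scale by 2733 rpm
ring teeth: 24 + 2·16 = 56
24(ω_sun−ω_arm) = −56(ω_ring−ω_arm),  ω_sun = 0, ω_arm = 1
ω_ring = 1 − (24/56)(0−1) = 10/7
scale: ω_ring = 10/7 × 2733 rpm = +3904.2857 rpm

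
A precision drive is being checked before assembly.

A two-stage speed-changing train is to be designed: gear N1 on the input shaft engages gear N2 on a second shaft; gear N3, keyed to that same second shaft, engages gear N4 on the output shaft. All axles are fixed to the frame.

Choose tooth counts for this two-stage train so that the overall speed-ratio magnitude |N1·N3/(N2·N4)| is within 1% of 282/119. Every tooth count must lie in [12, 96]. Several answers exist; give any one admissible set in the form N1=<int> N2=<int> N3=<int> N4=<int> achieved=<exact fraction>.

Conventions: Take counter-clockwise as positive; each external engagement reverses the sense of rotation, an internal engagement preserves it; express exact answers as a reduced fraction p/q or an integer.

design class (target 282/119): fixed-axis compound train
target = 282/119 in lowest terms: an exact hit needs N1·N3 = k·282 and N2·N4 = k·119 for one integer k, every count in [12, 96]; additionally prefer no 1:1 stage (N1 ≠ N2, N3 ≠ N4)
k = 1: no 1:1-free in-range split of k·282 and k·119 into factor pairs; take k = 2
k = 2: N1·N3 = 564 = 12·47, N2·N4 = 238 = 14·17
achieved = 12·47/(14·17) = 282/119; |achieved − target| = 0 ≤ 141/5950 ✓

N1=12 N2=14 N3=47 N4=17 achieved=282/119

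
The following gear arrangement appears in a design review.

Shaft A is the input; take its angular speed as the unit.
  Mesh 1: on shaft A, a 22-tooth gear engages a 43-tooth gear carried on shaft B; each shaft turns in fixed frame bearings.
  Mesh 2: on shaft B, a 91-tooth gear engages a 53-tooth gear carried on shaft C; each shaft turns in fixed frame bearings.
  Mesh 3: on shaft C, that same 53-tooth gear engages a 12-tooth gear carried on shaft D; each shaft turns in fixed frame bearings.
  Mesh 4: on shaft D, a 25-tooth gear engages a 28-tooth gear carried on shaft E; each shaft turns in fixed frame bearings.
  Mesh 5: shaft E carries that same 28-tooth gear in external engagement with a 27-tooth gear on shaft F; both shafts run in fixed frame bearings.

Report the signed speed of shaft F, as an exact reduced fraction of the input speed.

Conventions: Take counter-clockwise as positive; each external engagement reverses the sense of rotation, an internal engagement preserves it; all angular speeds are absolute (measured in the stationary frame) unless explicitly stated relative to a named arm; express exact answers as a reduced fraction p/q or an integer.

-25025/6966

5-mesh fixed-axis compound train (all bearings frame-fixed)
mesh 1 [22T→43T]: |ω|/ω_in = 1×22/43 = 22/43, sense flips to −
mesh 2 [91T→53T]: |ω|/ω_in = (22/43)×91/53 = 2002/2279, sense flips to +
mesh 3 [53T→12T]: |ω|/ω_in = (2002/2279)×53/12 = 1001/258, sense flips to −
mesh 4 [25T→28T]: |ω|/ω_in = (1001/258)×25/28 = 3575/1032, sense flips to +
mesh 5 [28T→27T]: |ω|/ω_in = (3575/1032)×28/27 = 25025/6966, sense flips to −
signed output speed (× input speed) = -25025/6966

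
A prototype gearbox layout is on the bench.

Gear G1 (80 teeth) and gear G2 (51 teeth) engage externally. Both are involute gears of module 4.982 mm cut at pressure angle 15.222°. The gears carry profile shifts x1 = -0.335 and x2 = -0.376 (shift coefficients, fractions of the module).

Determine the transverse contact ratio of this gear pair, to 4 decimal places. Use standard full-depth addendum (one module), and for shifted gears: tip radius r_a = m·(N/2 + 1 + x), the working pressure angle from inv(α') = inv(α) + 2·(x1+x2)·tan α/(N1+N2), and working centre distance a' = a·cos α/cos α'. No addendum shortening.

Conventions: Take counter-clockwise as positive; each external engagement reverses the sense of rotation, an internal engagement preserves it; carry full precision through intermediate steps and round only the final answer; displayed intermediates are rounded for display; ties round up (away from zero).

topology: single-mesh involute geometry — m = 4.982, 80T/51T pair
base radii: r_b1 = 192.288411, r_b2 = 122.583862
tip radii: r_a1 = 202.593030, r_a2 = 130.149768
inv(α') = inv(15.222°) + 2·(-0.335-0.376)·tan α/(80+51) = 0.00347862  ⇒  α' = 12.44157°
a' = a·cos α / cos α' = 326.3210·cos 15.222°/cos 12.44157° = 322.444483
action lengths: √(r_a1²−r_b1²) = 63.789521, √(r_a2²−r_b2²) = 43.728240
base pitch p_b = π·m·cos α = 15.102296
CR = (63.789521 + 43.728240 − 322.444483·sin 12.44157°)/15.102296 = 2.519424
contact ratio ≈ 2.5194

2.5194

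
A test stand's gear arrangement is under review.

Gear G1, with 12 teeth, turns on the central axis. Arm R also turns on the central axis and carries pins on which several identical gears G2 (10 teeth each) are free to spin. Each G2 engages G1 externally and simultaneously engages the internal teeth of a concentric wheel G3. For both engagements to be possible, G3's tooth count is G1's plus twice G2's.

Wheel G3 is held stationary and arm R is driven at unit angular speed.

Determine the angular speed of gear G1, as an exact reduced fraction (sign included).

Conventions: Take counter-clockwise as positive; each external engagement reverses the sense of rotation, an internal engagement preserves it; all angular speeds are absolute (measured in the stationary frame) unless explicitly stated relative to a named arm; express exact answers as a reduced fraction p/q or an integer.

11/3

topology: planetary set — G1 12T / G2 10T / G3 32T, arm = carrier (Willis)
ring teeth: 12 + 2·10 = 32
12(ω_sun−ω_arm) = −32(ω_ring−ω_arm),  ω_ring = 0, ω_arm = 1
ω_sun = 1 − (32/12)(0−1) = 11/3
exact speed ratio = 11/3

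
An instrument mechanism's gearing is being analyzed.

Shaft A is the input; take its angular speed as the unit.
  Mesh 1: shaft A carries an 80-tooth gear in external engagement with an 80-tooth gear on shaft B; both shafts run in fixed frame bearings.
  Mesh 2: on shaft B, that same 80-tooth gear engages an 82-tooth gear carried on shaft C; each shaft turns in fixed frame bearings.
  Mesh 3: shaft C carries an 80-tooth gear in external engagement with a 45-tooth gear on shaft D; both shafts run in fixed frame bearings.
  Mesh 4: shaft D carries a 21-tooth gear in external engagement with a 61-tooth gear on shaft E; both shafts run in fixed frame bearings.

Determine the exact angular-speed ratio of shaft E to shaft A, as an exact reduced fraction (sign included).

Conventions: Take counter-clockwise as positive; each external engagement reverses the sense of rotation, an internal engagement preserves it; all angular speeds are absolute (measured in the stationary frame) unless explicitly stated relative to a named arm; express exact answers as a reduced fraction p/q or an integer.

4480/7503

class = fixed-axis compound train [4 meshes; 4 ratios multiply, 4 sense flips]
mesh 1 [80T→80T]: running ratio 1, sense −
mesh 2 [80T→82T]: running ratio 40/41, sense +
mesh 3 [80T→45T]: running ratio 640/369, sense −
mesh 4 [21T→61T]: running ratio 4480/7503, sense +
ω_out/ω_in = 4480/7503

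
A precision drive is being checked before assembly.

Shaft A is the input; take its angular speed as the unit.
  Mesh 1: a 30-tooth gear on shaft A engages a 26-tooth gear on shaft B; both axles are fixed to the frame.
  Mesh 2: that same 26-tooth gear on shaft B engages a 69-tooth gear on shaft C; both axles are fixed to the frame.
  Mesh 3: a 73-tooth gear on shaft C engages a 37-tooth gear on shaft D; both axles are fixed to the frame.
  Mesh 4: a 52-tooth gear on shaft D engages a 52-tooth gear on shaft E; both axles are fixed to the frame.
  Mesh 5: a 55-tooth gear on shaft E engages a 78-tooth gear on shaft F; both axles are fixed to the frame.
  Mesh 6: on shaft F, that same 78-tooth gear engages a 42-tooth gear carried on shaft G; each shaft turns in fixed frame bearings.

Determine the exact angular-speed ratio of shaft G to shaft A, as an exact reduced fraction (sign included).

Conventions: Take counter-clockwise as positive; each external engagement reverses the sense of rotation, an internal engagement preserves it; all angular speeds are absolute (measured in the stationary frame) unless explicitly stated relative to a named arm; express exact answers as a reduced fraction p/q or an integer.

20075/17871

class = fixed-axis compound train [6 meshes; 6 ratios multiply, 6 sense flips]
mesh 1 [30T→26T]: running ratio 15/13, sense −
mesh 2 [26T→69T]: running ratio 10/23, sense +
mesh 3 [73T→37T]: running ratio 730/851, sense −
mesh 4 [52T→52T]: running ratio 730/851, sense +
mesh 5 [55T→78T]: running ratio 20075/33189, sense −
mesh 6 [78T→42T]: running ratio 20075/17871, sense +
ω_out/ω_in = 20075/17871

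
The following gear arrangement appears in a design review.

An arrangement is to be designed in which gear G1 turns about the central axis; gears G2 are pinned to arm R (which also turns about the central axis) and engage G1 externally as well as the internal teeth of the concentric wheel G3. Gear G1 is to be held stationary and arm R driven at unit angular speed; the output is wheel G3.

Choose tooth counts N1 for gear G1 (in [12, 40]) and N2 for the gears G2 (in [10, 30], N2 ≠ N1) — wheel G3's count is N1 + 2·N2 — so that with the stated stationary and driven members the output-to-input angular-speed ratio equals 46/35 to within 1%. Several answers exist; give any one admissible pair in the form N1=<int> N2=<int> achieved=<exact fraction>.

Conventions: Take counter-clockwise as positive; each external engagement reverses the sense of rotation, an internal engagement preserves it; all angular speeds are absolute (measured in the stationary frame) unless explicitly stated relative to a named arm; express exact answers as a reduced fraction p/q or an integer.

N1=22 N2=24 achieved=46/35

planetary set to be sized for 46/35 (Willis relation)
Willis with ω_sun = 0: ω_ring/ω_arm = (N1+N3)/N3; set equal to 46/35  ⇒  N3/N1 = 1/(46/35 − 1) = 35/11
N3 = N1 + 2·N2  ⇒  N2/N1 = (N3/N1 − 1)/2 = (35/11 − 1)/2 = 12/11
smallest multiple with N1 ≥ 12 and N2 ≥ 10: k = 2  ⇒  N1 = 2·11 = 22, N2 = 2·12 = 24 (N1 ≤ 40, N2 ≤ 30, N2 ≠ N1 ✓), N3 = 22 + 2·24 = 70
check: (N1+N3)/N3 with N1 = 22, N3 = 70 gives 46/35; |achieved − target| = 0 ≤ 23/1750 ✓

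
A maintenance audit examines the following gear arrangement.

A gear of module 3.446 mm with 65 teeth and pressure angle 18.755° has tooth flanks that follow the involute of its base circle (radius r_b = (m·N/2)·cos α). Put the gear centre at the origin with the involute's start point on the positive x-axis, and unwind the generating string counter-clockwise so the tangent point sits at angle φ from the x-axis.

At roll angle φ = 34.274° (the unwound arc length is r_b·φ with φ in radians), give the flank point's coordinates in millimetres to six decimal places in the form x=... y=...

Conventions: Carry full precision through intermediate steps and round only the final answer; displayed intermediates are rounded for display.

recognized (one wheel, involute flank): single-mesh tooth geometry, m = 3.446, N = 65
pitch radius r_p = m·N/2 = 3.446·65/2 = 111.995000
base radius r_b = r_p·cos α = 111.995000·cos 18.755° = 106.048298
roll angle φ = 34.274° = 0.59819415 rad
x = r_b·(cos φ + φ·sin φ) = 123.358311
y = r_b·(sin φ − φ·cos φ) = 7.299414

x=123.358311 y=7.299414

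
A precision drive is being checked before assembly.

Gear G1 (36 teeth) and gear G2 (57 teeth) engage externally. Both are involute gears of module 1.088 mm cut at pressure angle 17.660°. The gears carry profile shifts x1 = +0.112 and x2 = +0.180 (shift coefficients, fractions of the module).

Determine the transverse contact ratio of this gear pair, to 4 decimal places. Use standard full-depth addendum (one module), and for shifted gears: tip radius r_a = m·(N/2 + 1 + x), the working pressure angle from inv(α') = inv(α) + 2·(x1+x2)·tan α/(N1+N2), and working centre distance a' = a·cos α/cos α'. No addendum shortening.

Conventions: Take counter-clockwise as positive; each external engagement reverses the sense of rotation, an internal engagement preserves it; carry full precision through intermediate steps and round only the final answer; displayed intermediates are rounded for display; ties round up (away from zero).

recognized (one external pair, fixed centres): single-mesh tooth geometry, m = 1.088, N1 = 36, N2 = 57
base radii: r_b1 = 18.661075, r_b2 = 29.546702
tip radii: r_a1 = 20.793856, r_a2 = 32.291840
inv(α') = inv(17.660°) + 2·(+0.112+0.180)·tan α/(36+57) = 0.01214573  ⇒  α' = 18.72047°
a' = a·cos α / cos α' = 50.5920·cos 17.660°/cos 18.72047° = 50.900640
action lengths: √(r_a1²−r_b1²) = 9.173262, √(r_a2²−r_b2²) = 13.029020
base pitch p_b = π·m·cos α = 3.256972
CR = (9.173262 + 13.029020 − 50.900640·sin 18.72047°)/3.256972 = 1.800952
contact ratio ≈ 1.8010

1.8010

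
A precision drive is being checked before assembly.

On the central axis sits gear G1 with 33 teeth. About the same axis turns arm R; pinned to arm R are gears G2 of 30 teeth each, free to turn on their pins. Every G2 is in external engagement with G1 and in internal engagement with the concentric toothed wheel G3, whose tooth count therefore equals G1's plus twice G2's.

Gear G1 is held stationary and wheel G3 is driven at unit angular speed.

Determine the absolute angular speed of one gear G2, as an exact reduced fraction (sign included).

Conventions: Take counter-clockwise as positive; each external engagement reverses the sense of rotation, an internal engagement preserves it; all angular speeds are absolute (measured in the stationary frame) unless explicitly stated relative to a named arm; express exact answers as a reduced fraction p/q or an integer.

31/20

class = planetary set [G3 = 33+2·30 = 93; Willis about the carrier]
ring teeth: 33 + 2·30 = 93
33(ω_sun−ω_arm) = −93(ω_ring−ω_arm),  ω_sun = 0, ω_ring = 1
33(0−ω_arm) = −93(1−ω_arm)  ⇒  126·ω_arm = 93  ⇒  ω_arm = 31/42
sun–planet mesh: 33·(0−31/42) = −30·(ω_p−ω_arm)  ⇒  ω_p−ω_arm = 341/420
ω_p = 31/42 + 341/420 = 31/20
exact speed ratio = 31/20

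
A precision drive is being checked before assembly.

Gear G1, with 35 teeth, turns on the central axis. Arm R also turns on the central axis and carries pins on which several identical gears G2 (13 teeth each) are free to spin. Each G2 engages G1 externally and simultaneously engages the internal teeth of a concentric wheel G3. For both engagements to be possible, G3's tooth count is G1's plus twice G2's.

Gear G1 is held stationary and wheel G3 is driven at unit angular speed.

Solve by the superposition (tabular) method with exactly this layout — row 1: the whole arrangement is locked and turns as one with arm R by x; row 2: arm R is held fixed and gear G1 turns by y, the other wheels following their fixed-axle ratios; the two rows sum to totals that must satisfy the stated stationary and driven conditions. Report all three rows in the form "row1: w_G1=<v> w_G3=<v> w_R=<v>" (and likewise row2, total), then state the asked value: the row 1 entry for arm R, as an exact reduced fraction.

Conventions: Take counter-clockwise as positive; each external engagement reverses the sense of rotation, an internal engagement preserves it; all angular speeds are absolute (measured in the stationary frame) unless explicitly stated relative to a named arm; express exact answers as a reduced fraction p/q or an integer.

topology: planetary set — G1 35T / G2 13T / G3 61T, arm = carrier (Willis)
row 1: whole set turns with the arm by x
row 2: sun turns y, ring = −(35/61)·y, arm 0
boundary: total ω_sun = x + y = 0 and total ω_ring = x − (35/61)·y = 1  ⇒  y = -61/96, x = 61/96
row 2 ring = −(35/61)·(-61/96) = 35/96
totals (row 1 + row 2): sun 61/96 + (-61/96) = 0, ring 61/96 + 35/96 = 1, arm 61/96 + 0 = 61/96
asked cell (row1, arm) = 61/96

row1: w_G1=61/96 w_G3=61/96 w_R=61/96
row2: w_G1=-61/96 w_G3=35/96 w_R=0
total: w_G1=0 w_G3=1 w_R=61/96
asked value: 61/96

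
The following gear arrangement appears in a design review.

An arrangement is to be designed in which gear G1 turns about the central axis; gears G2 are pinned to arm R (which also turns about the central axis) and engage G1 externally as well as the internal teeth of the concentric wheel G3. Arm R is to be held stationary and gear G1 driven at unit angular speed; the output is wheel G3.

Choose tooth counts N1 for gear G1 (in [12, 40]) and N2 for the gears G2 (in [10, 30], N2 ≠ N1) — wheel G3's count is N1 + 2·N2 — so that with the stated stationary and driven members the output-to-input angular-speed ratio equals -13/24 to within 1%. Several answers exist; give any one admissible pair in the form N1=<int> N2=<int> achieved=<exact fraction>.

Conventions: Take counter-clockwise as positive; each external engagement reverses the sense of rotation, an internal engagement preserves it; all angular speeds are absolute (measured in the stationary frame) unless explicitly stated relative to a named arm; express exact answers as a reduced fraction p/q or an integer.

N1=26 N2=11 achieved=-13/24

design class (target -13/24): planetary set
Willis with ω_arm = 0: ω_ring/ω_sun = −N1/N3; set equal to -13/24  ⇒  N3/N1 = −1/(-13/24) = 24/13
N3 = N1 + 2·N2  ⇒  N2/N1 = (N3/N1 − 1)/2 = (24/13 − 1)/2 = 11/26
smallest multiple with N1 ≥ 12 and N2 ≥ 10: k = 1  ⇒  N1 = 1·26 = 26, N2 = 1·11 = 11 (N1 ≤ 40, N2 ≤ 30, N2 ≠ N1 ✓), N3 = 26 + 2·11 = 48
check: −N1/N3 with N1 = 26, N3 = 48 gives -13/24; |achieved − target| = 0 ≤ 13/2400 ✓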